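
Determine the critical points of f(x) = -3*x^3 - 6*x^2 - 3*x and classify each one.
f'(x) = -9*x^2 - 12*x - 3

Solve f'(x) = 0:
  Factor: -9*x^2 - 12*x - 3 = -3*(x + 1)*(3*x + 1) = 0.
  ⇒ x = -1, -1/3

f''(x) = -18*x - 12
Second-derivative test at each critical point:
  f''(-1) = 6 > 0 → local minimum
  f''(-1/3) = -6 < 0 → local maximum

Critical points: x = -1 (local minimum); x = -1/3 (local maximum)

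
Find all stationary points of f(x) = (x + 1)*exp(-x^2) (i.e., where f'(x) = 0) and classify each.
f'(x) = (-2*x*(x + 1) + 1)*exp(-x^2)

Solve f'(x) = 0:
  f'(x) = (-2*x^2 - 2*x + 1)·exp(-x^2) and exp(-x^2) > 0 for every x, so f'(x) = 0 ⇔ -2*x^2 - 2*x + 1 = 0.
  2*x^2 + 2*x - 1 = 0 has no rational roots; quadratic formula: x = (-2 ± √12)/4.
  ⇒ x = -sqrt(3)/2 - 1/2 ≈ -1.3660, -1/2 + sqrt(3)/2 ≈ 0.3660

f''(x) = 2*(2*x^2*(x + 1) - 3*x - 1)*exp(-x^2)
Second-derivative test at each critical point:
  f''(-1.3660) = 0.5360 > 0 → local minimum
  f''(0.3660) = -3.0297 < 0 → local maximum

Critical points: x = -sqrt(3)/2 - 1/2 ≈ -1.3660 (local minimum); x = -1/2 + sqrt(3)/2 ≈ 0.3660 (local maximum)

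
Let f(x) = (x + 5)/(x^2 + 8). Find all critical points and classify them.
f'(x) = (x^2 - 2*x*(x + 5) + 8)/(x^2 + 8)^2

Solve f'(x) = 0:
  f'(x) = -(x^2 + 10*x - 8)/(x^2 + 8)^2; the denominator is positive wherever f is defined, so f'(x) = 0 ⇔ -x^2 - 10*x + 8 = 0.
  x^2 + 10*x - 8 = 0 has no rational roots; quadratic formula: x = (-10 ± √132)/2.
  ⇒ x = -sqrt(33) - 5 ≈ -10.7446, -5 + sqrt(33) ≈ 0.7446

f''(x) = 2*(4*x^2*(x + 5) - (3*x + 5)*(x^2 + 8))/(x^2 + 8)^3
Second-derivative test at each critical point:
  f''(-10.7446) = 0.0008 > 0 → local minimum
  f''(0.7446) = -0.1570 < 0 → local maximum

Critical points: x = -sqrt(33) - 5 ≈ -10.7446 (local minimum); x = -5 + sqrt(33) ≈ 0.7446 (local maximum)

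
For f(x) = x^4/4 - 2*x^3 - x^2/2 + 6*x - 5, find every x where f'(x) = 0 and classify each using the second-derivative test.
f'(x) = x^3 - 6*x^2 - x + 6

Solve f'(x) = 0:
  Factor: x^3 - 6*x^2 - x + 6 = (x - 6)*(x - 1)*(x + 1) = 0.
  ⇒ x = -1, 1, 6

f''(x) = 3*x^2 - 12*x - 1
Second-derivative test at each critical point:
  f''(-1) = 14 > 0 → local minimum
  f''(1) = -10 < 0 → local maximum
  f''(6) = 35 > 0 → local minimum

Critical points: x = -1 (local minimum); x = 1 (local maximum); x = 6 (local minimum)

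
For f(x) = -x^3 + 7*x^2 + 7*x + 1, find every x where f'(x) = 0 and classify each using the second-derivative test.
f'(x) = -3*x^2 + 14*x + 7

Solve f'(x) = 0:
  3*x^2 - 14*x - 7 = 0 has no rational roots; quadratic formula: x = (14 ± √280)/6.
  ⇒ x = 7/3 - sqrt(70)/3 ≈ -0.4555, 7/3 + sqrt(70)/3 ≈ 5.1222

f''(x) = 14 - 6*x
Second-derivative test at each critical point:
  f''(-0.4555) = 16.7332 > 0 → local minimum
  f''(5.1222) = -16.7332 < 0 → local maximum

Critical points: x = 7/3 - sqrt(70)/3 ≈ -0.4555 (local minimum); x = 7/3 + sqrt(70)/3 ≈ 5.1222 (local maximum)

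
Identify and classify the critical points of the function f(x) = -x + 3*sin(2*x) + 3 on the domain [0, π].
f'(x) = 6*cos(2*x) - 1

Solve f'(x) = 0 on [0, π]:
  f'(x) = 0 ⇔ cos(2*x) = 1/6, i.e. 2*x = ±arccos(1/6) + 2nπ; keep the solutions lying in [0, π].
  ⇒ x = acos(1/6)/2 ≈ 0.7017, pi - acos(1/6)/2 ≈ 2.4399

f''(x) = -12*sin(2*x)
Second-derivative test at each critical point:
  f''(0.7017) = -11.8322 < 0 → local maximum
  f''(2.4399) = 11.8322 > 0 → local minimum

Critical points: x = acos(1/6)/2 ≈ 0.7017 (local maximum); x = pi - acos(1/6)/2 ≈ 2.4399 (local minimum)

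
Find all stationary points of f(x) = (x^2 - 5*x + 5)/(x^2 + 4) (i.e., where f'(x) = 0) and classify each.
f'(x) = (5*x^2 - 2*x - 20)/(x^4 + 8*x^2 + 16)

Solve f'(x) = 0:
  f'(x) = (5*x^2 - 2*x - 20)/(x^2 + 4)^2; the denominator is positive wherever f is defined, so f'(x) = 0 ⇔ 5*x^2 - 2*x - 20 = 0.
  5*x^2 - 2*x - 20 = 0 has no rational roots; quadratic formula: x = (2 ± √404)/10.
  ⇒ x = 1/5 - sqrt(101)/5 ≈ -1.8100, 1/5 + sqrt(101)/5 ≈ 2.2100

f''(x) = 2*(-5*x^3 + 3*x^2 + 60*x - 4)/(x^6 + 12*x^4 + 48*x^2 + 64)
Second-derivative test at each critical point:
  f''(-1.8100) = -0.3797 < 0 → local maximum
  f''(2.2100) = 0.2547 > 0 → local minimum

Critical points: x = 1/5 - sqrt(101)/5 ≈ -1.8100 (local maximum); x = 1/5 + sqrt(101)/5 ≈ 2.2100 (local minimum)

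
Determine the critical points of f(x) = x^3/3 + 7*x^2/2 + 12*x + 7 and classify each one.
f'(x) = x^2 + 7*x + 12

Solve f'(x) = 0:
  Factor: x^2 + 7*x + 12 = (x + 3)*(x + 4) = 0.
  ⇒ x = -4, -3

f''(x) = 2*x + 7
Second-derivative test at each critical point:
  f''(-4) = -1 < 0 → local maximum
  f''(-3) = 1 > 0 → local minimum

Critical points: x = -4 (local maximum); x = -3 (local minimum)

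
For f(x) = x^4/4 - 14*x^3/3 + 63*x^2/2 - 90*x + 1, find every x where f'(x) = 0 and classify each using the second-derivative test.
f'(x) = x^3 - 14*x^2 + 63*x - 90

Solve f'(x) = 0:
  Factor: x^3 - 14*x^2 + 63*x - 90 = (x - 6)*(x - 5)*(x - 3) = 0.
  ⇒ x = 3, 5, 6

f''(x) = 3*x^2 - 28*x + 63
Second-derivative test at each critical point:
  f''(3) = 6 > 0 → local minimum
  f''(5) = -2 < 0 → local maximum
  f''(6) = 3 > 0 → local minimum

Critical points: x = 3 (local minimum); x = 5 (local maximum); x = 6 (local minimum)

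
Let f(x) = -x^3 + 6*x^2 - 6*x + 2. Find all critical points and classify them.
f'(x) = -3*x^2 + 12*x - 6

Solve f'(x) = 0:
  Factor: -3*x^2 + 12*x - 6 = -3*(x^2 - 4*x + 2); x^2 - 4*x + 2 = 0 has no rational roots; quadratic formula: x = (4 ± √8)/2.
  ⇒ x = 2 - sqrt(2) ≈ 0.5858, sqrt(2) + 2 ≈ 3.4142

f''(x) = 12 - 6*x
Second-derivative test at each critical point:
  f''(0.5858) = 8.4853 > 0 → local minimum
  f''(3.4142) = -8.4853 < 0 → local maximum

Critical points: x = 2 - sqrt(2) ≈ 0.5858 (local minimum); x = sqrt(2) + 2 ≈ 3.4142 (local maximum)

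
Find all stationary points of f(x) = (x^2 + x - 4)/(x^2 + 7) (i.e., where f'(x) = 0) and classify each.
f'(x) = (-x^2 + 22*x + 7)/(x^4 + 14*x^2 + 49)

Solve f'(x) = 0:
  f'(x) = -(x^2 - 22*x - 7)/(x^2 + 7)^2; the denominator is positive wherever f is defined, so f'(x) = 0 ⇔ -x^2 + 22*x + 7 = 0.
  x^2 - 22*x - 7 = 0 has no rational roots; quadratic formula: x = (22 ± √512)/2.
  ⇒ x = 11 - 8*sqrt(2) ≈ -0.3137, 11 + 8*sqrt(2) ≈ 22.3137

f''(x) = 2*(x^3 - 33*x^2 - 21*x + 77)/(x^6 + 21*x^4 + 147*x^2 + 343)
Second-derivative test at each critical point:
  f''(-0.3137) = 0.4491 > 0 → local minimum
  f''(22.3137) = -8.876e-05 < 0 → local maximum

Critical points: x = 11 - 8*sqrt(2) ≈ -0.3137 (local minimum); x = 11 + 8*sqrt(2) ≈ 22.3137 (local maximum)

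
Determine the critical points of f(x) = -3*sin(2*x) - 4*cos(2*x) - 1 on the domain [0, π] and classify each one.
f'(x) = 8*sin(2*x) - 6*cos(2*x)

Solve f'(x) = 0 on [0, π]:
  f'(x) = 0 ⇔ -3*cos(2*x) = -4*sin(2*x) ⇔ tan(2*x) = 3/4, i.e. 2*x = arctan(3/4) + nπ; keep the solutions lying in [0, π].
  ⇒ x = atan(3/4)/2 ≈ 0.3218, atan(3/4)/2 + pi/2 ≈ 1.8925

f''(x) = 12*sin(2*x) + 16*cos(2*x)
Second-derivative test at each critical point:
  f''(0.3218) = 20 > 0 → local minimum
  f''(1.8925) = -20 < 0 → local maximum

Critical points: x = atan(3/4)/2 ≈ 0.3218 (local minimum); x = atan(3/4)/2 + pi/2 ≈ 1.8925 (local maximum)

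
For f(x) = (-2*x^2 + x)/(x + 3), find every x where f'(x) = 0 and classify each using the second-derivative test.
f'(x) = (-2*x^2 - 12*x + 3)/(x^2 + 6*x + 9)

Solve f'(x) = 0:
  f'(x) = -(2*x^2 + 12*x - 3)/(x + 3)^2; the denominator is positive wherever f is defined, so f'(x) = 0 ⇔ -2*x^2 - 12*x + 3 = 0.
  2*x^2 + 12*x - 3 = 0 has no rational roots; quadratic formula: x = (-12 ± √168)/4.
  ⇒ x = -sqrt(42)/2 - 3 ≈ -6.2404, -3 + sqrt(42)/2 ≈ 0.2404

f''(x) = -42/(x^3 + 9*x^2 + 27*x + 27)
Second-derivative test at each critical point:
  f''(-6.2404) = 1.2344 > 0 → local minimum
  f''(0.2404) = -1.2344 < 0 → local maximum

Critical points: x = -sqrt(42)/2 - 3 ≈ -6.2404 (local minimum); x = -3 + sqrt(42)/2 ≈ 0.2404 (local maximum)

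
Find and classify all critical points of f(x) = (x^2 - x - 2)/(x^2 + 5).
f'(x) = (x^2 + 14*x - 5)/(x^4 + 10*x^2 + 25)

Solve f'(x) = 0:
  f'(x) = (x^2 + 14*x - 5)/(x^2 + 5)^2; the denominator is positive wherever f is defined, so f'(x) = 0 ⇔ x^2 + 14*x - 5 = 0.
  x^2 + 14*x - 5 = 0 has no rational roots; quadratic formula: x = (-14 ± √216)/2.
  ⇒ x = -3*sqrt(6) - 7 ≈ -14.3485, -7 + 3*sqrt(6) ≈ 0.3485

f''(x) = 2*(-x^3 - 21*x^2 + 15*x + 35)/(x^6 + 15*x^4 + 75*x^2 + 125)
Second-derivative test at each critical point:
  f''(-14.3485) = -3.305e-04 < 0 → local maximum
  f''(0.3485) = 0.5603 > 0 → local minimum

Critical points: x = -3*sqrt(6) - 7 ≈ -14.3485 (local maximum); x = -7 + 3*sqrt(6) ≈ 0.3485 (local minimum)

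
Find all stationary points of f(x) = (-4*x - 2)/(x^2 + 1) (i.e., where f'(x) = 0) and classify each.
f'(x) = 4*(x^2 + x - 1)/(x^4 + 2*x^2 + 1)

Solve f'(x) = 0:
  f'(x) = 4*(x^2 + x - 1)/(x^2 + 1)^2; the denominator is positive wherever f is defined, so f'(x) = 0 ⇔ 4*x^2 + 4*x - 4 = 0.
  Factor: 4*x^2 + 4*x - 4 = 4*(x^2 + x - 1); x^2 + x - 1 = 0 has no rational roots; quadratic formula: x = (-1 ± √5)/2.
  ⇒ x = -sqrt(5)/2 - 1/2 ≈ -1.6180, -1/2 + sqrt(5)/2 ≈ 0.6180

f''(x) = 4*(-4*x^2*(2*x + 1) + (6*x + 1)*(x^2 + 1))/(x^2 + 1)^3
Second-derivative test at each critical point:
  f''(-1.6180) = -0.6833 < 0 → local maximum
  f''(0.6180) = 4.6833 > 0 → local minimum

Critical points: x = -sqrt(5)/2 - 1/2 ≈ -1.6180 (local maximum); x = -1/2 + sqrt(5)/2 ≈ 0.6180 (local minimum)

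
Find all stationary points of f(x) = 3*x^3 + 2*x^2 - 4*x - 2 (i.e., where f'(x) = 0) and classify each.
f'(x) = 9*x^2 + 4*x - 4

Solve f'(x) = 0:
  9*x^2 + 4*x - 4 = 0 has no rational roots; quadratic formula: x = (-4 ± √160)/18.
  ⇒ x = -2*sqrt(10)/9 - 2/9 ≈ -0.9250, -2/9 + 2*sqrt(10)/9 ≈ 0.4805

f''(x) = 18*x + 4
Second-derivative test at each critical point:
  f''(-0.9250) = -12.6491 < 0 → local maximum
  f''(0.4805) = 12.6491 > 0 → local minimum

Critical points: x = -2*sqrt(10)/9 - 2/9 ≈ -0.9250 (local maximum); x = -2/9 + 2*sqrt(10)/9 ≈ 0.4805 (local minimum)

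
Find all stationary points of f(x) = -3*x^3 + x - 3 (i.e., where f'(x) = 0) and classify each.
f'(x) = 1 - 9*x^2

Solve f'(x) = 0:
  Factor: 1 - 9*x^2 = -(3*x - 1)*(3*x + 1) = 0.
  ⇒ x = -1/3, 1/3

f''(x) = -18*x
Second-derivative test at each critical point:
  f''(-1/3) = 6 > 0 → local minimum
  f''(1/3) = -6 < 0 → local maximum

Critical points: x = -1/3 (local minimum); x = 1/3 (local maximum)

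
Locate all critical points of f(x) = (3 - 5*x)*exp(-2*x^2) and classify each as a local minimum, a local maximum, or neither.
f'(x) = (4*x*(5*x - 3) - 5)*exp(-2*x^2)

Solve f'(x) = 0:
  f'(x) = (20*x^2 - 12*x - 5)·exp(-2*x^2) and exp(-2*x^2) > 0 for every x, so f'(x) = 0 ⇔ 20*x^2 - 12*x - 5 = 0.
  20*x^2 - 12*x - 5 = 0 has no rational roots; quadratic formula: x = (12 ± √544)/40.
  ⇒ x = 3/10 - sqrt(34)/10 ≈ -0.2831, 3/10 + sqrt(34)/10 ≈ 0.8831

f''(x) = 4*(4*x^2*(3 - 5*x) + 15*x - 3)*exp(-2*x^2)
Second-derivative test at each critical point:
  f''(-0.2831) = -19.8696 < 0 → local maximum
  f''(0.8831) = 4.9026 > 0 → local minimum

Critical points: x = 3/10 - sqrt(34)/10 ≈ -0.2831 (local maximum); x = 3/10 + sqrt(34)/10 ≈ 0.8831 (local minimum)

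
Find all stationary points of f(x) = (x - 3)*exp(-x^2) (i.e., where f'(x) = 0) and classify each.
f'(x) = (-2*x*(x - 3) + 1)*exp(-x^2)

Solve f'(x) = 0:
  f'(x) = (-2*x^2 + 6*x + 1)·exp(-x^2) and exp(-x^2) > 0 for every x, so f'(x) = 0 ⇔ -2*x^2 + 6*x + 1 = 0.
  2*x^2 - 6*x - 1 = 0 has no rational roots; quadratic formula: x = (6 ± √44)/4.
  ⇒ x = 3/2 - sqrt(11)/2 ≈ -0.1583, 3/2 + sqrt(11)/2 ≈ 3.1583

f''(x) = 2*(2*x^2*(x - 3) - 3*x + 3)*exp(-x^2)
Second-derivative test at each critical point:
  f''(-0.1583) = 6.4691 > 0 → local minimum
  f''(3.1583) = -3.088e-04 < 0 → local maximum

Critical points: x = 3/2 - sqrt(11)/2 ≈ -0.1583 (local minimum); x = 3/2 + sqrt(11)/2 ≈ 3.1583 (local maximum)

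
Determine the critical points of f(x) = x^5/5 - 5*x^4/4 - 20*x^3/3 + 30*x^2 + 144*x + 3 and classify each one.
f'(x) = x^4 - 5*x^3 - 20*x^2 + 60*x + 144

Solve f'(x) = 0:
  Factor: x^4 - 5*x^3 - 20*x^2 + 60*x + 144 = (x - 6)*(x - 4)*(x + 2)*(x + 3) = 0.
  ⇒ x = -3, -2, 4, 6

f''(x) = 4*x^3 - 15*x^2 - 40*x + 60
Second-derivative test at each critical point:
  f''(-3) = -63 < 0 → local maximum
  f''(-2) = 48 > 0 → local minimum
  f''(4) = -84 < 0 → local maximum
  f''(6) = 144 > 0 → local minimum

Critical points: x = -3 (local maximum); x = -2 (local minimum); x = 4 (local maximum); x = 6 (local minimum)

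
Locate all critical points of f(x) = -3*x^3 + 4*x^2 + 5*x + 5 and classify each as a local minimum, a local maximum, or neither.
f'(x) = -9*x^2 + 8*x + 5

Solve f'(x) = 0:
  9*x^2 - 8*x - 5 = 0 has no rational roots; quadratic formula: x = (8 ± √244)/18.
  ⇒ x = 4/9 - sqrt(61)/9 ≈ -0.4234, 4/9 + sqrt(61)/9 ≈ 1.3122

f''(x) = 8 - 18*x
Second-derivative test at each critical point:
  f''(-0.4234) = 15.6205 > 0 → local minimum
  f''(1.3122) = -15.6205 < 0 → local maximum

Critical points: x = 4/9 - sqrt(61)/9 ≈ -0.4234 (local minimum); x = 4/9 + sqrt(61)/9 ≈ 1.3122 (local maximum)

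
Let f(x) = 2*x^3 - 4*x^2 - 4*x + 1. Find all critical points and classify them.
f'(x) = 6*x^2 - 8*x - 4

Solve f'(x) = 0:
  Factor: 6*x^2 - 8*x - 4 = 2*(3*x^2 - 4*x - 2); 3*x^2 - 4*x - 2 = 0 has no rational roots; quadratic formula: x = (4 ± √40)/6.
  ⇒ x = 2/3 - sqrt(10)/3 ≈ -0.3874, 2/3 + sqrt(10)/3 ≈ 1.7208

f''(x) = 12*x - 8
Second-derivative test at each critical point:
  f''(-0.3874) = -12.6491 < 0 → local maximum
  f''(1.7208) = 12.6491 > 0 → local minimum

Critical points: x = 2/3 - sqrt(10)/3 ≈ -0.3874 (local maximum); x = 2/3 + sqrt(10)/3 ≈ 1.7208 (local minimum)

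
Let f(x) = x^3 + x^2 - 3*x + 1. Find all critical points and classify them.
f'(x) = 3*x^2 + 2*x - 3

Solve f'(x) = 0:
  3*x^2 + 2*x - 3 = 0 has no rational roots; quadratic formula: x = (-2 ± √40)/6.
  ⇒ x = -sqrt(10)/3 - 1/3 ≈ -1.3874, -1/3 + sqrt(10)/3 ≈ 0.7208

f''(x) = 6*x + 2
Second-derivative test at each critical point:
  f''(-1.3874) = -6.3246 < 0 → local maximum
  f''(0.7208) = 6.3246 > 0 → local minimum

Critical points: x = -sqrt(10)/3 - 1/3 ≈ -1.3874 (local maximum); x = -1/3 + sqrt(10)/3 ≈ 0.7208 (local minimum)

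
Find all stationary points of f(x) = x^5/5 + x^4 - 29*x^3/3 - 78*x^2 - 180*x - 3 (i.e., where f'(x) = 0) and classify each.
f'(x) = x^4 + 4*x^3 - 29*x^2 - 156*x - 180

Solve f'(x) = 0:
  Factor: x^4 + 4*x^3 - 29*x^2 - 156*x - 180 = (x - 6)*(x + 2)*(x + 3)*(x + 5) = 0.
  ⇒ x = -5, -3, -2, 6

f''(x) = 4*x^3 + 12*x^2 - 58*x - 156
Second-derivative test at each critical point:
  f''(-5) = -66 < 0 → local maximum
  f''(-3) = 18 > 0 → local minimum
  f''(-2) = -24 < 0 → local maximum
  f''(6) = 792 > 0 → local minimum

Critical points: x = -5 (local maximum); x = -3 (local minimum); x = -2 (local maximum); x = 6 (local minimum)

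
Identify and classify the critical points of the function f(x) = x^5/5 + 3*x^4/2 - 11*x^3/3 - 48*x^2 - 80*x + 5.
f'(x) = x^4 + 6*x^3 - 11*x^2 - 96*x - 80

Solve f'(x) = 0:
  Factor: x^4 + 6*x^3 - 11*x^2 - 96*x - 80 = (x - 4)*(x + 1)*(x + 4)*(x + 5) = 0.
  ⇒ x = -5, -4, -1, 4

f''(x) = 4*x^3 + 18*x^2 - 22*x - 96
Second-derivative test at each critical point:
  f''(-5) = -36 < 0 → local maximum
  f''(-4) = 24 > 0 → local minimum
  f''(-1) = -60 < 0 → local maximum
  f''(4) = 360 > 0 → local minimum

Critical points: x = -5 (local maximum); x = -4 (local minimum); x = -1 (local maximum); x = 4 (local minimum)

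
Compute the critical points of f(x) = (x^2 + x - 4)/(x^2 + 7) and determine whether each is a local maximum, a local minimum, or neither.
f'(x) = (-x^2 + 22*x + 7)/(x^4 + 14*x^2 + 49)

Solve f'(x) = 0:
  f'(x) = -(x^2 - 22*x - 7)/(x^2 + 7)^2; the denominator is positive wherever f is defined, so f'(x) = 0 ⇔ -x^2 + 22*x + 7 = 0.
  x^2 - 22*x - 7 = 0 has no rational roots; quadratic formula: x = (22 ± √512)/2.
  ⇒ x = 11 - 8*sqrt(2) ≈ -0.3137, 11 + 8*sqrt(2) ≈ 22.3137

f''(x) = 2*(x^3 - 33*x^2 - 21*x + 77)/(x^6 + 21*x^4 + 147*x^2 + 343)
Second-derivative test at each critical point:
  f''(-0.3137) = 0.4491 > 0 → local minimum
  f''(22.3137) = -8.876e-05 < 0 → local maximum

Critical points: x = 11 - 8*sqrt(2) ≈ -0.3137 (local minimum); x = 11 + 8*sqrt(2) ≈ 22.3137 (local maximum)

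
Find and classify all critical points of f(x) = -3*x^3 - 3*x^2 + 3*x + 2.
f'(x) = -9*x^2 - 6*x + 3

Solve f'(x) = 0:
  Factor: -9*x^2 - 6*x + 3 = -3*(x + 1)*(3*x - 1) = 0.
  ⇒ x = -1, 1/3

f''(x) = -18*x - 6
Second-derivative test at each critical point:
  f''(-1) = 12 > 0 → local minimum
  f''(1/3) = -12 < 0 → local maximum

Critical points: x = -1 (local minimum); x = 1/3 (local maximum)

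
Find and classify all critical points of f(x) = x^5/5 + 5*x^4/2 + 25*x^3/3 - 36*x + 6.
f'(x) = x^4 + 10*x^3 + 25*x^2 - 36

Solve f'(x) = 0:
  Factor: x^4 + 10*x^3 + 25*x^2 - 36 = (x - 1)*(x + 2)*(x + 3)*(x + 6) = 0.
  ⇒ x = -6, -3, -2, 1

f''(x) = 2*x*(2*x^2 + 15*x + 25)
Second-derivative test at each critical point:
  f''(-6) = -84 < 0 → local maximum
  f''(-3) = 12 > 0 → local minimum
  f''(-2) = -12 < 0 → local maximum
  f''(1) = 84 > 0 → local minimum

Critical points: x = -6 (local maximum); x = -3 (local minimum); x = -2 (local maximum); x = 1 (local minimum)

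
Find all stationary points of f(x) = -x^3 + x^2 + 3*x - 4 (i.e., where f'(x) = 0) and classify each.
f'(x) = -3*x^2 + 2*x + 3

Solve f'(x) = 0:
  3*x^2 - 2*x - 3 = 0 has no rational roots; quadratic formula: x = (2 ± √40)/6.
  ⇒ x = 1/3 - sqrt(10)/3 ≈ -0.7208, 1/3 + sqrt(10)/3 ≈ 1.3874

f''(x) = 2 - 6*x
Second-derivative test at each critical point:
  f''(-0.7208) = 6.3246 > 0 → local minimum
  f''(1.3874) = -6.3246 < 0 → local maximum

Critical points: x = 1/3 - sqrt(10)/3 ≈ -0.7208 (local minimum); x = 1/3 + sqrt(10)/3 ≈ 1.3874 (local maximum)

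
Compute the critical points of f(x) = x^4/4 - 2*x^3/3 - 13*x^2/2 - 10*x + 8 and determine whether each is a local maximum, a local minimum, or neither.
f'(x) = x^3 - 2*x^2 - 13*x - 10

Solve f'(x) = 0:
  Factor: x^3 - 2*x^2 - 13*x - 10 = (x - 5)*(x + 1)*(x + 2) = 0.
  ⇒ x = -2, -1, 5

f''(x) = 3*x^2 - 4*x - 13
Second-derivative test at each critical point:
  f''(-2) = 7 > 0 → local minimum
  f''(-1) = -6 < 0 → local maximum
  f''(5) = 42 > 0 → local minimum

Critical points: x = -2 (local minimum); x = -1 (local maximum); x = 5 (local minimum)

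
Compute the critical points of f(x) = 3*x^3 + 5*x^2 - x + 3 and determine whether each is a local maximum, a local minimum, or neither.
f'(x) = 9*x^2 + 10*x - 1

Solve f'(x) = 0:
  9*x^2 + 10*x - 1 = 0 has no rational roots; quadratic formula: x = (-10 ± √136)/18.
  ⇒ x = -sqrt(34)/9 - 5/9 ≈ -1.2034, -5/9 + sqrt(34)/9 ≈ 0.0923

f''(x) = 18*x + 10
Second-derivative test at each critical point:
  f''(-1.2034) = -11.6619 < 0 → local maximum
  f''(0.0923) = 11.6619 > 0 → local minimum

Critical points: x = -sqrt(34)/9 - 5/9 ≈ -1.2034 (local maximum); x = -5/9 + sqrt(34)/9 ≈ 0.0923 (local minimum)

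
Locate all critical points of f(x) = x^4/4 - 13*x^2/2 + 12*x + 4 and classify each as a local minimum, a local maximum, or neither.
f'(x) = x^3 - 13*x + 12

Solve f'(x) = 0:
  Factor: x^3 - 13*x + 12 = (x - 3)*(x - 1)*(x + 4) = 0.
  ⇒ x = -4, 1, 3

f''(x) = 3*x^2 - 13
Second-derivative test at each critical point:
  f''(-4) = 35 > 0 → local minimum
  f''(1) = -10 < 0 → local maximum
  f''(3) = 14 > 0 → local minimum

Critical points: x = -4 (local minimum); x = 1 (local maximum); x = 3 (local minimum)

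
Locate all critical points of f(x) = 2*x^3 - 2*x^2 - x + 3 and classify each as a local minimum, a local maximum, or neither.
f'(x) = 6*x^2 - 4*x - 1

Solve f'(x) = 0:
  6*x^2 - 4*x - 1 = 0 has no rational roots; quadratic formula: x = (4 ± √40)/12.
  ⇒ x = 1/3 - sqrt(10)/6 ≈ -0.1937, 1/3 + sqrt(10)/6 ≈ 0.8604

f''(x) = 12*x - 4
Second-derivative test at each critical point:
  f''(-0.1937) = -6.3246 < 0 → local maximum
  f''(0.8604) = 6.3246 > 0 → local minimum

Critical points: x = 1/3 - sqrt(10)/6 ≈ -0.1937 (local maximum); x = 1/3 + sqrt(10)/6 ≈ 0.8604 (local minimum)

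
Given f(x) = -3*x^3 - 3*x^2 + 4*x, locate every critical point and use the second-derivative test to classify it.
f'(x) = -9*x^2 - 6*x + 4

Solve f'(x) = 0:
  9*x^2 + 6*x - 4 = 0 has no rational roots; quadratic formula: x = (-6 ± √180)/18.
  ⇒ x = -sqrt(5)/3 - 1/3 ≈ -1.0787, -1/3 + sqrt(5)/3 ≈ 0.4120

f''(x) = -18*x - 6
Second-derivative test at each critical point:
  f''(-1.0787) = 13.4164 > 0 → local minimum
  f''(0.4120) = -13.4164 < 0 → local maximum

Critical points: x = -sqrt(5)/3 - 1/3 ≈ -1.0787 (local minimum); x = -1/3 + sqrt(5)/3 ≈ 0.4120 (local maximum)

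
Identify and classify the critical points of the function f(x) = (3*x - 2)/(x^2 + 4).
f'(x) = (-3*x^2 + 4*x + 12)/(x^4 + 8*x^2 + 16)

Solve f'(x) = 0:
  f'(x) = -(3*x^2 - 4*x - 12)/(x^2 + 4)^2; the denominator is positive wherever f is defined, so f'(x) = 0 ⇔ -3*x^2 + 4*x + 12 = 0.
  3*x^2 - 4*x - 12 = 0 has no rational roots; quadratic formula: x = (4 ± √160)/6.
  ⇒ x = 2/3 - 2*sqrt(10)/3 ≈ -1.4415, 2/3 + 2*sqrt(10)/3 ≈ 2.7749

f''(x) = 2*(4*x^2*(3*x - 2) + (2 - 9*x)*(x^2 + 4))/(x^2 + 4)^3
Second-derivative test at each critical point:
  f''(-1.4415) = 0.3424 > 0 → local minimum
  f''(2.7749) = -0.0924 < 0 → local maximum

Critical points: x = 2/3 - 2*sqrt(10)/3 ≈ -1.4415 (local minimum); x = 2/3 + 2*sqrt(10)/3 ≈ 2.7749 (local maximum)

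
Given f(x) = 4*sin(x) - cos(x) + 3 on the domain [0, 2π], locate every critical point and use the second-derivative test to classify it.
f'(x) = sin(x) + 4*cos(x)

Solve f'(x) = 0 on [0, 2π]:
  f'(x) = 0 ⇔ 4*cos(x) = -sin(x) ⇔ tan(x) = -4, i.e. x = arctan(-4) + nπ; keep the solutions lying in [0, 2π].
  ⇒ x = pi - atan(4) ≈ 1.8158, -atan(4) + 2*pi ≈ 4.9574

f''(x) = -4*sin(x) + cos(x)
Second-derivative test at each critical point:
  f''(1.8158) = -4.1231 < 0 → local maximum
  f''(4.9574) = 4.1231 > 0 → local minimum

Critical points: x = pi - atan(4) ≈ 1.8158 (local maximum); x = -atan(4) + 2*pi ≈ 4.9574 (local minimum)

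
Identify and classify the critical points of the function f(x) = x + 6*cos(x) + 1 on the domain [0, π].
f'(x) = 1 - 6*sin(x)

Solve f'(x) = 0 on [0, π]:
  f'(x) = 0 ⇔ sin(x) = 1/6, i.e. x = arcsin(1/6) + 2nπ or x = π − arcsin(1/6) + 2nπ; keep the solutions lying in [0, π].
  ⇒ x = asin(1/6) ≈ 0.1674, pi - asin(1/6) ≈ 2.9741

f''(x) = -6*cos(x)
Second-derivative test at each critical point:
  f''(0.1674) = -5.9161 < 0 → local maximum
  f''(2.9741) = 5.9161 > 0 → local minimum

Critical points: x = asin(1/6) ≈ 0.1674 (local maximum); x = pi - asin(1/6) ≈ 2.9741 (local minimum)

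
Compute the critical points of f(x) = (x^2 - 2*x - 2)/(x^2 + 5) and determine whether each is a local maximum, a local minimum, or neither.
f'(x) = 2*(x^2 + 7*x - 5)/(x^4 + 10*x^2 + 25)

Solve f'(x) = 0:
  f'(x) = 2*(x^2 + 7*x - 5)/(x^2 + 5)^2; the denominator is positive wherever f is defined, so f'(x) = 0 ⇔ 2*x^2 + 14*x - 10 = 0.
  Factor: 2*x^2 + 14*x - 10 = 2*(x^2 + 7*x - 5); x^2 + 7*x - 5 = 0 has no rational roots; quadratic formula: x = (-7 ± √69)/2.
  ⇒ x = -sqrt(69)/2 - 7/2 ≈ -7.6533, -7/2 + sqrt(69)/2 ≈ 0.6533

f''(x) = 2*(-2*x^3 - 21*x^2 + 30*x + 35)/(x^6 + 15*x^4 + 75*x^2 + 125)
Second-derivative test at each critical point:
  f''(-7.6533) = -0.0041 < 0 → local maximum
  f''(0.6533) = 0.5641 > 0 → local minimum

Critical points: x = -sqrt(69)/2 - 7/2 ≈ -7.6533 (local maximum); x = -7/2 + sqrt(69)/2 ≈ 0.6533 (local minimum)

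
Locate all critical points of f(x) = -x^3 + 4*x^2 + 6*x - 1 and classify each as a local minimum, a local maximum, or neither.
f'(x) = -3*x^2 + 8*x + 6

Solve f'(x) = 0:
  3*x^2 - 8*x - 6 = 0 has no rational roots; quadratic formula: x = (8 ± √136)/6.
  ⇒ x = 4/3 - sqrt(34)/3 ≈ -0.6103, 4/3 + sqrt(34)/3 ≈ 3.2770

f''(x) = 8 - 6*x
Second-derivative test at each critical point:
  f''(-0.6103) = 11.6619 > 0 → local minimum
  f''(3.2770) = -11.6619 < 0 → local maximum

Critical points: x = 4/3 - sqrt(34)/3 ≈ -0.6103 (local minimum); x = 4/3 + sqrt(34)/3 ≈ 3.2770 (local maximum)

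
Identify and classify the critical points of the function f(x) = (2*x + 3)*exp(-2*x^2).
f'(x) = 2*(-2*x*(2*x + 3) + 1)*exp(-2*x^2)

Solve f'(x) = 0:
  f'(x) = (-8*x^2 - 12*x + 2)·exp(-2*x^2) and exp(-2*x^2) > 0 for every x, so f'(x) = 0 ⇔ -8*x^2 - 12*x + 2 = 0.
  Factor: -8*x^2 - 12*x + 2 = -2*(4*x^2 + 6*x - 1); 4*x^2 + 6*x - 1 = 0 has no rational roots; quadratic formula: x = (-6 ± √52)/8.
  ⇒ x = -sqrt(13)/4 - 3/4 ≈ -1.6514, -3/4 + sqrt(13)/4 ≈ 0.1514

f''(x) = 4*(4*x^2*(2*x + 3) - 6*x - 3)*exp(-2*x^2)
Second-derivative test at each critical point:
  f''(-1.6514) = 0.0617 > 0 → local minimum
  f''(0.1514) = -13.7761 < 0 → local maximum

Critical points: x = -sqrt(13)/4 - 3/4 ≈ -1.6514 (local minimum); x = -3/4 + sqrt(13)/4 ≈ 0.1514 (local maximum)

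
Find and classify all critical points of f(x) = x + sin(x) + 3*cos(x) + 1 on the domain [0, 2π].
f'(x) = -3*sin(x) + cos(x) + 1

Solve f'(x) = 0 on [0, 2π]:
  f'(x) = 0 ⇔ -3*sin(x) + cos(x) = -1. Write the left side as R·cos(x + φ) with R = √(1² + 3²) = sqrt(10), cos φ = sqrt(10)/10, sin φ = 3*sqrt(10)/10; then cos(x + φ) = -sqrt(10)/10. Solve for x and keep the solutions lying in [0, 2π].
  ⇒ x = atan(3/4) ≈ 0.6435, pi ≈ 3.1416

f''(x) = -sin(x) - 3*cos(x)
Second-derivative test at each critical point:
  f''(0.6435) = -3 < 0 → local maximum
  f''(3.1416) = 3 > 0 → local minimum

Critical points: x = atan(3/4) ≈ 0.6435 (local maximum); x = pi ≈ 3.1416 (local minimum)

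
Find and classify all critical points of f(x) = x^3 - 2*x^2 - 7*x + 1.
f'(x) = 3*x^2 - 4*x - 7

Solve f'(x) = 0:
  Factor: 3*x^2 - 4*x - 7 = (x + 1)*(3*x - 7) = 0.
  ⇒ x = -1, 7/3

f''(x) = 6*x - 4
Second-derivative test at each critical point:
  f''(-1) = -10 < 0 → local maximum
  f''(7/3) = 10 > 0 → local minimum

Critical points: x = -1 (local maximum); x = 7/3 (local minimum)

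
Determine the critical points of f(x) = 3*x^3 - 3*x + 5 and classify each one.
f'(x) = 9*x^2 - 3

Solve f'(x) = 0:
  Factor: 9*x^2 - 3 = 3*(3*x^2 - 1); 3*x^2 - 1 = 0 has no rational roots; quadratic formula: x = (0 ± √12)/6.
  ⇒ x = -sqrt(3)/3 ≈ -0.5774, sqrt(3)/3 ≈ 0.5774

f''(x) = 18*x
Second-derivative test at each critical point:
  f''(-0.5774) = -10.3923 < 0 → local maximum
  f''(0.5774) = 10.3923 > 0 → local minimum

Critical points: x = -sqrt(3)/3 ≈ -0.5774 (local maximum); x = sqrt(3)/3 ≈ 0.5774 (local minimum)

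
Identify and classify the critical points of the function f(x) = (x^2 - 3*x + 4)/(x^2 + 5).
f'(x) = (3*x^2 + 2*x - 15)/(x^4 + 10*x^2 + 25)

Solve f'(x) = 0:
  f'(x) = (3*x^2 + 2*x - 15)/(x^2 + 5)^2; the denominator is positive wherever f is defined, so f'(x) = 0 ⇔ 3*x^2 + 2*x - 15 = 0.
  3*x^2 + 2*x - 15 = 0 has no rational roots; quadratic formula: x = (-2 ± √184)/6.
  ⇒ x = -sqrt(46)/3 - 1/3 ≈ -2.5941, -1/3 + sqrt(46)/3 ≈ 1.9274

f''(x) = 2*(-3*x^3 - 3*x^2 + 45*x + 5)/(x^6 + 15*x^4 + 75*x^2 + 125)
Second-derivative test at each critical point:
  f''(-2.5941) = -0.0986 < 0 → local maximum
  f''(1.9274) = 0.1786 > 0 → local minimum

Critical points: x = -sqrt(46)/3 - 1/3 ≈ -2.5941 (local maximum); x = -1/3 + sqrt(46)/3 ≈ 1.9274 (local minimum)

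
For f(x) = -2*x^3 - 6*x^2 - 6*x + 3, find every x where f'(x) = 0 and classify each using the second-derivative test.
f'(x) = -6*x^2 - 12*x - 6

Solve f'(x) = 0:
  Factor: -6*x^2 - 12*x - 6 = -6*(x + 1)^2 = 0.
  ⇒ x = -1

f''(x) = -12*x - 12
Second-derivative test at each critical point:
  f''(-1) = 0, so the second-derivative test is inconclusive; use the first-derivative test: f'(-5/4) = -0.3750, f'(-3/4) = -0.3750 — f' is negative on both sides (no sign change) → neither a local maximum nor a local minimum

Critical points: x = -1 (neither)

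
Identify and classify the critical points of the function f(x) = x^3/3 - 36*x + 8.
f'(x) = x^2 - 36

Solve f'(x) = 0:
  Factor: x^2 - 36 = (x - 6)*(x + 6) = 0.
  ⇒ x = -6, 6

f''(x) = 2*x
Second-derivative test at each critical point:
  f''(-6) = -12 < 0 → local maximum
  f''(6) = 12 > 0 → local minimum

Critical points: x = -6 (local maximum); x = 6 (local minimum)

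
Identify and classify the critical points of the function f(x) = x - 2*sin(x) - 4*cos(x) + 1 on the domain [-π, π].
f'(x) = 4*sin(x) - 2*cos(x) + 1

Solve f'(x) = 0 on [-π, π]:
  f'(x) = 0 ⇔ 4*sin(x) - 2*cos(x) = -1. Write the left side as R·cos(x + φ) with R = √((-2)² + (-4)²) = 2*sqrt(5), cos φ = -sqrt(5)/5, sin φ = -2*sqrt(5)/5; then cos(x + φ) = -sqrt(5)/10. Solve for x and keep the solutions lying in [-π, π].
  ⇒ x = -pi + atan((-sqrt(19) - 2)/(1 - 2*sqrt(19))) ≈ -2.4524, atan((-2 + sqrt(19))/(1 + 2*sqrt(19))) ≈ 0.2381

f''(x) = 2*sin(x) + 4*cos(x)
Second-derivative test at each critical point:
  f''(-2.4524) = -4.3589 < 0 → local maximum
  f''(0.2381) = 4.3589 > 0 → local minimum

Critical points: x = -pi + atan((-sqrt(19) - 2)/(1 - 2*sqrt(19))) ≈ -2.4524 (local maximum); x = atan((-2 + sqrt(19))/(1 + 2*sqrt(19))) ≈ 0.2381 (local minimum)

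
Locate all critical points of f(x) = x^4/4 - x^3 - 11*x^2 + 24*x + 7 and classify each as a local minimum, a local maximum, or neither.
f'(x) = x^3 - 3*x^2 - 22*x + 24

Solve f'(x) = 0:
  Factor: x^3 - 3*x^2 - 22*x + 24 = (x - 6)*(x - 1)*(x + 4) = 0.
  ⇒ x = -4, 1, 6

f''(x) = 3*x^2 - 6*x - 22
Second-derivative test at each critical point:
  f''(-4) = 50 > 0 → local minimum
  f''(1) = -25 < 0 → local maximum
  f''(6) = 50 > 0 → local minimum

Critical points: x = -4 (local minimum); x = 1 (local maximum); x = 6 (local minimum)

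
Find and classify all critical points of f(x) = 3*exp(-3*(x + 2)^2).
f'(x) = 18*(-x - 2)*exp(-3*(x + 2)^2)

Solve f'(x) = 0:
  f'(x) = (-18*x - 36)·exp(-3*(x + 2)^2) and exp(-3*(x + 2)^2) > 0 for every x, so f'(x) = 0 ⇔ -18*x - 36 = 0.
  Factor: -18*x - 36 = -18*(x + 2) = 0.
  ⇒ x = -2

f''(x) = 18*(6*(x + 2)^2 - 1)*exp(-3*(x + 2)^2)
Second-derivative test at each critical point:
  f''(-2) = -18 < 0 → local maximum

Critical points: x = -2 (local maximum)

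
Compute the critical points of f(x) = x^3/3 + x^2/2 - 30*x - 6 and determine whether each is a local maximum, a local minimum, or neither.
f'(x) = x^2 + x - 30

Solve f'(x) = 0:
  Factor: x^2 + x - 30 = (x - 5)*(x + 6) = 0.
  ⇒ x = -6, 5

f''(x) = 2*x + 1
Second-derivative test at each critical point:
  f''(-6) = -11 < 0 → local maximum
  f''(5) = 11 > 0 → local minimum

Critical points: x = -6 (local maximum); x = 5 (local minimum)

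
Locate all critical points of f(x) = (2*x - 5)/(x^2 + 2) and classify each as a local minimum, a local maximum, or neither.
f'(x) = 2*(-x^2 + 5*x + 2)/(x^4 + 4*x^2 + 4)

Solve f'(x) = 0:
  f'(x) = -2*(x^2 - 5*x - 2)/(x^2 + 2)^2; the denominator is positive wherever f is defined, so f'(x) = 0 ⇔ -2*x^2 + 10*x + 4 = 0.
  Factor: -2*x^2 + 10*x + 4 = -2*(x^2 - 5*x - 2); x^2 - 5*x - 2 = 0 has no rational roots; quadratic formula: x = (5 ± √33)/2.
  ⇒ x = 5/2 - sqrt(33)/2 ≈ -0.3723, 5/2 + sqrt(33)/2 ≈ 5.3723

f''(x) = 2*(4*x^2*(2*x - 5) + (5 - 6*x)*(x^2 + 2))/(x^2 + 2)^3
Second-derivative test at each critical point:
  f''(-0.3723) = 2.5121 > 0 → local minimum
  f''(5.3723) = -0.0121 < 0 → local maximum

Critical points: x = 5/2 - sqrt(33)/2 ≈ -0.3723 (local minimum); x = 5/2 + sqrt(33)/2 ≈ 5.3723 (local maximum)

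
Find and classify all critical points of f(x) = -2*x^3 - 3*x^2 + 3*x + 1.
f'(x) = -6*x^2 - 6*x + 3

Solve f'(x) = 0:
  Factor: -6*x^2 - 6*x + 3 = -3*(2*x^2 + 2*x - 1); 2*x^2 + 2*x - 1 = 0 has no rational roots; quadratic formula: x = (-2 ± √12)/4.
  ⇒ x = -sqrt(3)/2 - 1/2 ≈ -1.3660, -1/2 + sqrt(3)/2 ≈ 0.3660

f''(x) = -12*x - 6
Second-derivative test at each critical point:
  f''(-1.3660) = 10.3923 > 0 → local minimum
  f''(0.3660) = -10.3923 < 0 → local maximum

Critical points: x = -sqrt(3)/2 - 1/2 ≈ -1.3660 (local minimum); x = -1/2 + sqrt(3)/2 ≈ 0.3660 (local maximum)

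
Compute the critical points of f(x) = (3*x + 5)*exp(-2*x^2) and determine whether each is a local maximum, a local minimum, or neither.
f'(x) = (-4*x*(3*x + 5) + 3)*exp(-2*x^2)

Solve f'(x) = 0:
  f'(x) = (-12*x^2 - 20*x + 3)·exp(-2*x^2) and exp(-2*x^2) > 0 for every x, so f'(x) = 0 ⇔ -12*x^2 - 20*x + 3 = 0.
  12*x^2 + 20*x - 3 = 0 has no rational roots; quadratic formula: x = (-20 ± √544)/24.
  ⇒ x = -sqrt(34)/6 - 5/6 ≈ -1.8052, -5/6 + sqrt(34)/6 ≈ 0.1385

f''(x) = 4*(4*x^2*(3*x + 5) - 9*x - 5)*exp(-2*x^2)
Second-derivative test at each critical point:
  f''(-1.8052) = 0.0345 > 0 → local minimum
  f''(0.1385) = -22.4460 < 0 → local maximum

Critical points: x = -sqrt(34)/6 - 5/6 ≈ -1.8052 (local minimum); x = -5/6 + sqrt(34)/6 ≈ 0.1385 (local maximum)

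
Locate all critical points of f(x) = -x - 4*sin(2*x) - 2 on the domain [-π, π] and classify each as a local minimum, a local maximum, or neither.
f'(x) = 16*sin(x)^2 - 9

Solve f'(x) = 0 on [-π, π]:
  f'(x) = 0 ⇔ cos(2*x) = -1/8, i.e. 2*x = ±arccos(-1/8) + 2nπ; keep the solutions lying in [-π, π].
  ⇒ x = -pi + acos(-1/8)/2 ≈ -2.2935, -acos(-1/8)/2 ≈ -0.8481, acos(-1/8)/2 ≈ 0.8481, pi - acos(-1/8)/2 ≈ 2.2935

f''(x) = 16*sin(2*x)
Second-derivative test at each critical point:
  f''(-2.2935) = 15.8745 > 0 → local minimum
  f''(-0.8481) = -15.8745 < 0 → local maximum
  f''(0.8481) = 15.8745 > 0 → local minimum
  f''(2.2935) = -15.8745 < 0 → local maximum

Critical points: x = -pi + acos(-1/8)/2 ≈ -2.2935 (local minimum); x = -acos(-1/8)/2 ≈ -0.8481 (local maximum); x = acos(-1/8)/2 ≈ 0.8481 (local minimum); x = pi - acos(-1/8)/2 ≈ 2.2935 (local maximum)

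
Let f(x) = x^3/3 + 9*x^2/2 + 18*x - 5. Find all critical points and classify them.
f'(x) = x^2 + 9*x + 18

Solve f'(x) = 0:
  Factor: x^2 + 9*x + 18 = (x + 3)*(x + 6) = 0.
  ⇒ x = -6, -3

f''(x) = 2*x + 9
Second-derivative test at each critical point:
  f''(-6) = -3 < 0 → local maximum
  f''(-3) = 3 > 0 → local minimum

Critical points: x = -6 (local maximum); x = -3 (local minimum)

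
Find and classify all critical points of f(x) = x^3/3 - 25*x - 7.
f'(x) = x^2 - 25

Solve f'(x) = 0:
  Factor: x^2 - 25 = (x - 5)*(x + 5) = 0.
  ⇒ x = -5, 5

f''(x) = 2*x
Second-derivative test at each critical point:
  f''(-5) = -10 < 0 → local maximum
  f''(5) = 10 > 0 → local minimum

Critical points: x = -5 (local maximum); x = 5 (local minimum)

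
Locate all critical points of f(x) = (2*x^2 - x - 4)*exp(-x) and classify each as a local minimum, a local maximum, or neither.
f'(x) = (-2*x^2 + 5*x + 3)*exp(-x)

Solve f'(x) = 0:
  f'(x) = (-2*x^2 + 5*x + 3)·exp(-x) and exp(-x) > 0 for every x, so f'(x) = 0 ⇔ -2*x^2 + 5*x + 3 = 0.
  Factor: -2*x^2 + 5*x + 3 = -(x - 3)*(2*x + 1) = 0.
  ⇒ x = -1/2, 3

f''(x) = (2*x^2 - 9*x + 2)*exp(-x)
Second-derivative test at each critical point:
  f''(-1/2) = 11.5410 > 0 → local minimum
  f''(3) = -0.3485 < 0 → local maximum

Critical points: x = -1/2 (local minimum); x = 3 (local maximum)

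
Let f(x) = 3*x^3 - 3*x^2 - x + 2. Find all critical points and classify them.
f'(x) = 9*x^2 - 6*x - 1

Solve f'(x) = 0:
  9*x^2 - 6*x - 1 = 0 has no rational roots; quadratic formula: x = (6 ± √72)/18.
  ⇒ x = 1/3 - sqrt(2)/3 ≈ -0.1381, 1/3 + sqrt(2)/3 ≈ 0.8047

f''(x) = 18*x - 6
Second-derivative test at each critical point:
  f''(-0.1381) = -8.4853 < 0 → local maximum
  f''(0.8047) = 8.4853 > 0 → local minimum

Critical points: x = 1/3 - sqrt(2)/3 ≈ -0.1381 (local maximum); x = 1/3 + sqrt(2)/3 ≈ 0.8047 (local minimum)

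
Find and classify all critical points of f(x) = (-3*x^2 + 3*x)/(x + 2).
f'(x) = 3*(-x^2 - 4*x + 2)/(x^2 + 4*x + 4)

Solve f'(x) = 0:
  f'(x) = -3*(x^2 + 4*x - 2)/(x + 2)^2; the denominator is positive wherever f is defined, so f'(x) = 0 ⇔ -3*x^2 - 12*x + 6 = 0.
  Factor: -3*x^2 - 12*x + 6 = -3*(x^2 + 4*x - 2); x^2 + 4*x - 2 = 0 has no rational roots; quadratic formula: x = (-4 ± √24)/2.
  ⇒ x = -sqrt(6) - 2 ≈ -4.4495, -2 + sqrt(6) ≈ 0.4495

f''(x) = -36/(x^3 + 6*x^2 + 12*x + 8)
Second-derivative test at each critical point:
  f''(-4.4495) = 2.4495 > 0 → local minimum
  f''(0.4495) = -2.4495 < 0 → local maximum

Critical points: x = -sqrt(6) - 2 ≈ -4.4495 (local minimum); x = -2 + sqrt(6) ≈ 0.4495 (local maximum)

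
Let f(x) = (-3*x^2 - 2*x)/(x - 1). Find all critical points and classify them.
f'(x) = (-3*x^2 + 6*x + 2)/(x^2 - 2*x + 1)

Solve f'(x) = 0:
  f'(x) = -(3*x^2 - 6*x - 2)/(x - 1)^2; the denominator is positive wherever f is defined, so f'(x) = 0 ⇔ -3*x^2 + 6*x + 2 = 0.
  3*x^2 - 6*x - 2 = 0 has no rational roots; quadratic formula: x = (6 ± √60)/6.
  ⇒ x = 1 - sqrt(15)/3 ≈ -0.2910, 1 + sqrt(15)/3 ≈ 2.2910

f''(x) = -10/(x^3 - 3*x^2 + 3*x - 1)
Second-derivative test at each critical point:
  f''(-0.2910) = 4.6476 > 0 → local minimum
  f''(2.2910) = -4.6476 < 0 → local maximum

Critical points: x = 1 - sqrt(15)/3 ≈ -0.2910 (local minimum); x = 1 + sqrt(15)/3 ≈ 2.2910 (local maximum)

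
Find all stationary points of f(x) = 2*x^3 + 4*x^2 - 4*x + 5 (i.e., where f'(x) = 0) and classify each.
f'(x) = 6*x^2 + 8*x - 4

Solve f'(x) = 0:
  Factor: 6*x^2 + 8*x - 4 = 2*(3*x^2 + 4*x - 2); 3*x^2 + 4*x - 2 = 0 has no rational roots; quadratic formula: x = (-4 ± √40)/6.
  ⇒ x = -sqrt(10)/3 - 2/3 ≈ -1.7208, -2/3 + sqrt(10)/3 ≈ 0.3874

f''(x) = 12*x + 8
Second-derivative test at each critical point:
  f''(-1.7208) = -12.6491 < 0 → local maximum
  f''(0.3874) = 12.6491 > 0 → local minimum

Critical points: x = -sqrt(10)/3 - 2/3 ≈ -1.7208 (local maximum); x = -2/3 + sqrt(10)/3 ≈ 0.3874 (local minimum)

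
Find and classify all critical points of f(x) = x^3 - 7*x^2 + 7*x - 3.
f'(x) = 3*x^2 - 14*x + 7

Solve f'(x) = 0:
  3*x^2 - 14*x + 7 = 0 has no rational roots; quadratic formula: x = (14 ± √112)/6.
  ⇒ x = 7/3 - 2*sqrt(7)/3 ≈ 0.5695, 2*sqrt(7)/3 + 7/3 ≈ 4.0972

f''(x) = 6*x - 14
Second-derivative test at each critical point:
  f''(0.5695) = -10.5830 < 0 → local maximum
  f''(4.0972) = 10.5830 > 0 → local minimum

Critical points: x = 7/3 - 2*sqrt(7)/3 ≈ 0.5695 (local maximum); x = 2*sqrt(7)/3 + 7/3 ≈ 4.0972 (local minimum)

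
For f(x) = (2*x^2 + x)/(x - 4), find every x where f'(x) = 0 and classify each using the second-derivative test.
f'(x) = 2*(x^2 - 8*x - 2)/(x^2 - 8*x + 16)

Solve f'(x) = 0:
  f'(x) = 2*(x^2 - 8*x - 2)/(x - 4)^2; the denominator is positive wherever f is defined, so f'(x) = 0 ⇔ 2*x^2 - 16*x - 4 = 0.
  Factor: 2*x^2 - 16*x - 4 = 2*(x^2 - 8*x - 2); x^2 - 8*x - 2 = 0 has no rational roots; quadratic formula: x = (8 ± √72)/2.
  ⇒ x = 4 - 3*sqrt(2) ≈ -0.2426, 4 + 3*sqrt(2) ≈ 8.2426

f''(x) = 72/(x^3 - 12*x^2 + 48*x - 64)
Second-derivative test at each critical point:
  f''(-0.2426) = -0.9428 < 0 → local maximum
  f''(8.2426) = 0.9428 > 0 → local minimum

Critical points: x = 4 - 3*sqrt(2) ≈ -0.2426 (local maximum); x = 4 + 3*sqrt(2) ≈ 8.2426 (local minimum)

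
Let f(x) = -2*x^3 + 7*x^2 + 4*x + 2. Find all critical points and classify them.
f'(x) = -6*x^2 + 14*x + 4

Solve f'(x) = 0:
  Factor: -6*x^2 + 14*x + 4 = -2*(3*x^2 - 7*x - 2); 3*x^2 - 7*x - 2 = 0 has no rational roots; quadratic formula: x = (7 ± √73)/6.
  ⇒ x = 7/6 - sqrt(73)/6 ≈ -0.2573, 7/6 + sqrt(73)/6 ≈ 2.5907

f''(x) = 14 - 12*x
Second-derivative test at each critical point:
  f''(-0.2573) = 17.0880 > 0 → local minimum
  f''(2.5907) = -17.0880 < 0 → local maximum

Critical points: x = 7/6 - sqrt(73)/6 ≈ -0.2573 (local minimum); x = 7/6 + sqrt(73)/6 ≈ 2.5907 (local maximum)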